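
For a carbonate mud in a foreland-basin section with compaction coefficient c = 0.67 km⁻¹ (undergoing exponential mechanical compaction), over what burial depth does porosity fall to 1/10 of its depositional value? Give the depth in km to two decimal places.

n/n₀ = 1/10 ⇒ exp(−c·Z) = 1/10 ⇒ Z = ln(10) / c
Z = 2.3026 / 0.67 = 3.437 km

3.44 km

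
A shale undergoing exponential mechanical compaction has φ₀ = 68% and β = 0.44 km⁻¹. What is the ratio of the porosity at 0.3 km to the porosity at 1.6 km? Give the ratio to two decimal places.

1.77

φ(d₁)/φ(d₂) = e^(−β·d₁)/e^(−β·d₂) = e^{β(d₂−d₁)}
= exp(0.44 × 1.3) = exp(0.572) = 1.7718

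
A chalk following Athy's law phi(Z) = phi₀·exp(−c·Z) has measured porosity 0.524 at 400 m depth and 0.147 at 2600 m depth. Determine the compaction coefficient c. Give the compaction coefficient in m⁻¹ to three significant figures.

Working in km (1 km = 1000 m; c in km⁻¹ = c in m⁻¹ × 1000):
Athy: phi(Z) = phi₀ e^(−cZ) ⇒ phi₁/phi₂ = e^{c(Z₂−Z₁)} ⇒ c = ln(phi₁/phi₂)/(Z₂−Z₁)
c = ln(0.524/0.147) / (2.6 − 0.4) = ln(3.565) / 2.2 = 1.2711 / 2.2 = 0.5778 km⁻¹

0.000578 m⁻¹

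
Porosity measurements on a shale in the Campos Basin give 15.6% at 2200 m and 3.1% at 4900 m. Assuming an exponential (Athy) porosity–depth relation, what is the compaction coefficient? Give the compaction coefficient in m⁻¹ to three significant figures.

Working in km (1 km = 1000 m; β in km⁻¹ = β in m⁻¹ × 1000):
Athy: φ(z) = φ₀ e^(−βz) ⇒ φ₁/φ₂ = e^{β(z₂−z₁)} ⇒ β = ln(φ₁/φ₂)/(z₂−z₁)
β = ln(0.156/0.031) / (4.9 − 2.2) = ln(5.032) / 2.7 = 1.6159 / 2.7 = 0.5985 km⁻¹

0.000598 m⁻¹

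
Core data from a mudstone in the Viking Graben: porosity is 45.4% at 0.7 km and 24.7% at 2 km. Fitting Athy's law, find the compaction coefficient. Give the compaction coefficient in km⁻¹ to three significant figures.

Athy: φ(Z) = φ₀ e^(−cZ) ⇒ φ₁/φ₂ = e^{c(Z₂−Z₁)} ⇒ c = ln(φ₁/φ₂)/(Z₂−Z₁)
c = ln(0.454/0.247) / (2 − 0.7) = ln(1.838) / 1.3 = 0.6087 / 1.3 = 0.4682 km⁻¹

0.468 km⁻¹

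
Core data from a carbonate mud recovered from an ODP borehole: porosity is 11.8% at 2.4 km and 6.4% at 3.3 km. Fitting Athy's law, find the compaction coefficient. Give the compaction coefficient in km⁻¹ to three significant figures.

Athy: n(Z) = n₀ e^(−cZ) ⇒ n₁/n₂ = e^{c(Z₂−Z₁)} ⇒ c = ln(n₁/n₂)/(Z₂−Z₁)
c = ln(0.118/0.064) / (3.3 − 2.4) = ln(1.844) / 0.9 = 0.6118 / 0.9 = 0.6798 km⁻¹

0.680 km⁻¹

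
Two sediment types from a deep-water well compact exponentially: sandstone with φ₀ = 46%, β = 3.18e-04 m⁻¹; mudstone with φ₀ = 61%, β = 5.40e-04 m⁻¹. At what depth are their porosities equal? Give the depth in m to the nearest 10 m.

1270 m

Working in km (1 km = 1000 m; β in km⁻¹ = β in m⁻¹ × 1000):
Set φ₀ₐ e^(−βₐz) = φ₀ᵦ e^(−βᵦz) ⇒ ln(φ₀ₐ/φ₀ᵦ) = (βₐ − βᵦ)·z
z = ln(0.46/0.61) / (0.318 − 0.54) = -0.2822 / -0.222 = 1.271 km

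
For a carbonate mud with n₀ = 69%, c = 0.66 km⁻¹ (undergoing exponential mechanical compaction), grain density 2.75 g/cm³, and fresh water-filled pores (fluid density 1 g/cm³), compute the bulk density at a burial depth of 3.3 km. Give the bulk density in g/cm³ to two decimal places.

2.61 g/cm³

Porosity at depth: n = 0.69·exp(−0.66×3.3) = 0.69×0.1133 = 0.0782
Bulk density: ρ_b = (1−n)ρ_g + n·ρ_f = 0.9218×2.75 + 0.0782×1
       = 2.535 + 0.078 = 2.613 g/cm³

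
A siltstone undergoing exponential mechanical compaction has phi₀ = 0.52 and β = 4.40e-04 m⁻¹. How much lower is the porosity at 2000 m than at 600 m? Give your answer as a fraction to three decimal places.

0.184

Working in km (1 km = 1000 m; β in km⁻¹ = β in m⁻¹ × 1000):
phi(0.6) = 0.52·e^(−0.44×0.6) = 0.3993
phi(2) = 0.52·e^(−0.44×2) = 0.2157
Δphi = 0.3993 − 0.2157 = 0.1837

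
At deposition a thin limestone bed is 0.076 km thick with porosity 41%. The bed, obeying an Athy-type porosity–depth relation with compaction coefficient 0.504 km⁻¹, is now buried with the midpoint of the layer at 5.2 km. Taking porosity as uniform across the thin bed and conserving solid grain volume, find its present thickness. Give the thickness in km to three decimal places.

Porosity at 5.2 km: phi = 0.41·exp(−0.504×5.2) = 0.0298
Solid-volume conservation: h(1−phi) = h₀(1−phi₀) ⇒ h = h₀·(1−phi₀)/(1−phi)
h = 0.076 × (1 − 0.41)/(1 − 0.0298) = 0.076 × 0.6081 = 0.0462 km

0.046 km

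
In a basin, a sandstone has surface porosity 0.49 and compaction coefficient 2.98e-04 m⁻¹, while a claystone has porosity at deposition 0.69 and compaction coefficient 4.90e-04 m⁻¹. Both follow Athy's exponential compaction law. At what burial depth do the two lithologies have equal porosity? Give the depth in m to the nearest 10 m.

1780 m

Working in km (1 km = 1000 m; β in km⁻¹ = β in m⁻¹ × 1000):
Set φ₀ₐ e^(−βₐz) = φ₀ᵦ e^(−βᵦz) ⇒ ln(φ₀ₐ/φ₀ᵦ) = (βₐ − βᵦ)·z
z = ln(0.49/0.69) / (0.298 − 0.49) = -0.3423 / -0.192 = 1.783 km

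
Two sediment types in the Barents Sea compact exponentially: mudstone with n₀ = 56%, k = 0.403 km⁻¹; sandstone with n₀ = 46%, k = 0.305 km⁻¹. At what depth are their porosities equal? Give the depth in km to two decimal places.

Set n₀ₐ e^(−kₐd) = n₀ᵦ e^(−kᵦd) ⇒ ln(n₀ₐ/n₀ᵦ) = (kₐ − kᵦ)·d
d = ln(0.56/0.46) / (0.403 − 0.305) = 0.1967 / 0.098 = 2.007 km

2.01 km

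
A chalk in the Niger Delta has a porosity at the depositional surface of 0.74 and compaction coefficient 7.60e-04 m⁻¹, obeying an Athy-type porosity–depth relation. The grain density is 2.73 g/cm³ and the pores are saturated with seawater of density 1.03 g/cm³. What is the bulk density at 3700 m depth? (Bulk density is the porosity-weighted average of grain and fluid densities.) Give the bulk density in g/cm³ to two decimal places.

Working in km (1 km = 1000 m; k in km⁻¹ = k in m⁻¹ × 1000):
Porosity at depth: n = 0.74·exp(−0.76×3.7) = 0.74×0.0601 = 0.0445
Bulk density: ρ_b = (1−n)ρ_g + n·ρ_f = 0.9555×2.73 + 0.0445×1.03
       = 2.609 + 0.046 = 2.654 g/cm³

2.65 g/cm³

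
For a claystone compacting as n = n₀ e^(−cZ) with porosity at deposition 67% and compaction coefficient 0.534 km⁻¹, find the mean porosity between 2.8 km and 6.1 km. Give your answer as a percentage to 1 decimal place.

⟨n⟩ = (1/(Z₂−Z₁)) ∫ n₀ e^(−cZ) dZ = n₀·(e^(−c·Z₁) − e^(−c·Z₂)) / (c·(Z₂−Z₁))
e^(−0.534×2.8) = 0.2242; e^(−0.534×6.1) = 0.0385
⟨n⟩ = 0.67 × (0.2242 − 0.0385) / (0.534 × 3.3) = 0.67 × 0.1054 = 0.0706

7.1%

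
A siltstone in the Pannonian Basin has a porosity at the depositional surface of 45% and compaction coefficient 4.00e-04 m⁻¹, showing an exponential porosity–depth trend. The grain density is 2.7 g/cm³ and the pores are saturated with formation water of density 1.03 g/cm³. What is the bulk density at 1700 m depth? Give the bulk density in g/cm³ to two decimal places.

2.32 g/cm³

Working in km (1 km = 1000 m; c in km⁻¹ = c in m⁻¹ × 1000):
Porosity at depth: φ = 0.45·exp(−0.4×1.7) = 0.45×0.5066 = 0.2280
Bulk density: ρ_b = (1−φ)ρ_g + φ·ρ_f = 0.7720×2.7 + 0.2280×1.03
       = 2.084 + 0.235 = 2.319 g/cm³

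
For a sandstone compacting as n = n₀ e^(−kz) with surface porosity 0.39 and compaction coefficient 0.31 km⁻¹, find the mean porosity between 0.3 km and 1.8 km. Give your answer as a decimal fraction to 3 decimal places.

⟨n⟩ = (1/(z₂−z₁)) ∫ n₀ e^(−kz) dz = n₀·(e^(−k·z₁) − e^(−k·z₂)) / (k·(z₂−z₁))
e^(−0.31×0.3) = 0.9112; e^(−0.31×1.8) = 0.5724
⟨n⟩ = 0.39 × (0.9112 − 0.5724) / (0.31 × 1.5) = 0.39 × 0.7287 = 0.2842

0.284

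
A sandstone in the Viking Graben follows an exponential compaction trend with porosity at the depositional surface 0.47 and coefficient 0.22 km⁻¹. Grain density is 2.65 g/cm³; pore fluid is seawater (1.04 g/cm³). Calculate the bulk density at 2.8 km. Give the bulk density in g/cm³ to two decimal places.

Porosity at depth: φ = 0.47·exp(−0.22×2.8) = 0.47×0.5401 = 0.2538
Bulk density: ρ_b = (1−φ)ρ_g + φ·ρ_f = 0.7462×2.65 + 0.2538×1.04
       = 1.977 + 0.264 = 2.241 g/cm³

2.24 g/cm³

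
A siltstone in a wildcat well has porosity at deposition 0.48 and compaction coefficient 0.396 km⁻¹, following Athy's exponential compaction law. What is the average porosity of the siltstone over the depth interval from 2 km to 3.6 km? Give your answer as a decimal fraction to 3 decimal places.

⟨n⟩ = (1/(d₂−d₁)) ∫ n₀ e^(−βd) dd = n₀·(e^(−β·d₁) − e^(−β·d₂)) / (β·(d₂−d₁))
e^(−0.396×2) = 0.4529; e^(−0.396×3.6) = 0.2404
⟨n⟩ = 0.48 × (0.4529 − 0.2404) / (0.396 × 1.6) = 0.48 × 0.3355 = 0.1610

0.161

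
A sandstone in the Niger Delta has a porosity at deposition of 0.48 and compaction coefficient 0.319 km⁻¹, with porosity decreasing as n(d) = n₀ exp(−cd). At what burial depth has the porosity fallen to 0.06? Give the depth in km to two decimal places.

6.52 km

Invert Athy's law: d = ln(n₀/n) / c
d = ln(0.48/0.06) / 0.319 = ln(8) / 0.319 = 2.0794 / 0.319 = 6.519 km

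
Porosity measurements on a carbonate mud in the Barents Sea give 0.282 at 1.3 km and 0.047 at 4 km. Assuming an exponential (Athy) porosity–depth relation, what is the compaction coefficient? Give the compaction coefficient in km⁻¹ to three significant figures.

Athy: phi(d) = phi₀ e^(−kd) ⇒ phi₁/phi₂ = e^{k(d₂−d₁)} ⇒ k = ln(phi₁/phi₂)/(d₂−d₁)
k = ln(0.282/0.047) / (4 − 1.3) = ln(6) / 2.7 = 1.7918 / 2.7 = 0.6636 km⁻¹

0.664 km⁻¹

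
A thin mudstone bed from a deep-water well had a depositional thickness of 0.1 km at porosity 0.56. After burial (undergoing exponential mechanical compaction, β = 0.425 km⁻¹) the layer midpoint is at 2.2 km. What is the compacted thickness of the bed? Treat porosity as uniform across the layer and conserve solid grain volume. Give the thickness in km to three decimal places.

0.056 km

Porosity at 2.2 km: n = 0.56·exp(−0.425×2.2) = 0.2198
Solid-volume conservation: h(1−n) = h₀(1−n₀) ⇒ h = h₀·(1−n₀)/(1−n)
h = 0.1 × (1 − 0.56)/(1 − 0.2198) = 0.1 × 0.5640 = 0.0564 km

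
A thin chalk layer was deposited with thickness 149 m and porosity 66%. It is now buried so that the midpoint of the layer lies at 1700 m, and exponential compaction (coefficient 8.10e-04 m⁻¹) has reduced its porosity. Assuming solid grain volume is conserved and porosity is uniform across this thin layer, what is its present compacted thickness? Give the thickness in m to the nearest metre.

Working in km (1 km = 1000 m; c in km⁻¹ = c in m⁻¹ × 1000):
Porosity at 1.7 km: n = 0.66·exp(−0.81×1.7) = 0.1665
Solid-volume conservation: h(1−n) = h₀(1−n₀) ⇒ h = h₀·(1−n₀)/(1−n)
h = 0.149 × (1 − 0.66)/(1 − 0.1665) = 0.149 × 0.4079 = 0.0608 km

61 m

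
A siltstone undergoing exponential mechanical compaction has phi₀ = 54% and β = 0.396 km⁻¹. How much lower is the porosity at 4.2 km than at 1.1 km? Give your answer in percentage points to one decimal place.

phi(1.1) = 0.54·e^(−0.396×1.1) = 0.3493
phi(4.2) = 0.54·e^(−0.396×4.2) = 0.1023
Δphi = 0.3493 − 0.1023 = 0.2470

24.7 percentage points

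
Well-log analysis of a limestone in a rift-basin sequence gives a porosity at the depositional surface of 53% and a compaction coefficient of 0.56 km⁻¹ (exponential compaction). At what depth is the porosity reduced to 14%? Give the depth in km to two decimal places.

Invert Athy's law: d = ln(n₀/n) / β
d = ln(0.53/0.14) / 0.56 = ln(3.786) / 0.56 = 1.3312 / 0.56 = 2.377 km

2.38 km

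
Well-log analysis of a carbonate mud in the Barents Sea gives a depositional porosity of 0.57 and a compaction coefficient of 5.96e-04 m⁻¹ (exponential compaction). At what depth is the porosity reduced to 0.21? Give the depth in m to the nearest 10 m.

Working in km (1 km = 1000 m; β in km⁻¹ = β in m⁻¹ × 1000):
Invert Athy's law: Z = ln(phi₀/phi) / β
Z = ln(0.57/0.21) / 0.596 = ln(2.714) / 0.596 = 0.9985 / 0.596 = 1.675 km

1680 m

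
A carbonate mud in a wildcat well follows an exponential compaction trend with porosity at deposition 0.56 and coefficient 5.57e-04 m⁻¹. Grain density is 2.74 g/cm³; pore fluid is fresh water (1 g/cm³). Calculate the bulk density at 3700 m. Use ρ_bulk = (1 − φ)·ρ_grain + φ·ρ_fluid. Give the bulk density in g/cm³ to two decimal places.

Working in km (1 km = 1000 m; k in km⁻¹ = k in m⁻¹ × 1000):
Porosity at depth: phi = 0.56·exp(−0.557×3.7) = 0.56×0.1273 = 0.0713
Bulk density: ρ_b = (1−phi)ρ_g + phi·ρ_f = 0.9287×2.74 + 0.0713×1
       = 2.545 + 0.071 = 2.616 g/cm³

2.62 g/cm³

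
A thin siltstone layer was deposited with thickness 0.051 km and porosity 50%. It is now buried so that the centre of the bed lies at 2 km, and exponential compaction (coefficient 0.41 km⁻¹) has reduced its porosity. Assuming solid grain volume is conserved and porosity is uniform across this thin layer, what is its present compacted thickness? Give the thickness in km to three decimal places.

0.033 km

Porosity at 2 km: φ = 0.5·exp(−0.41×2) = 0.2202
Solid-volume conservation: h(1−φ) = h₀(1−φ₀) ⇒ h = h₀·(1−φ₀)/(1−φ)
h = 0.051 × (1 − 0.5)/(1 − 0.2202) = 0.051 × 0.6412 = 0.0327 km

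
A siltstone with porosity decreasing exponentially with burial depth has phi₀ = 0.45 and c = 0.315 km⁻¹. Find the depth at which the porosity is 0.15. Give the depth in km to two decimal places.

Invert Athy's law: Z = ln(phi₀/phi) / c
Z = ln(0.45/0.15) / 0.315 = ln(3) / 0.315 = 1.0986 / 0.315 = 3.488 km

3.49 km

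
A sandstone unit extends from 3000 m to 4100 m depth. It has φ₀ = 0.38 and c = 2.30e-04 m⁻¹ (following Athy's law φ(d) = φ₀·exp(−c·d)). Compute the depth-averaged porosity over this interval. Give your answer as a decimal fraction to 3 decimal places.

Working in km (1 km = 1000 m; c in km⁻¹ = c in m⁻¹ × 1000):
⟨φ⟩ = (1/(d₂−d₁)) ∫ φ₀ e^(−cd) dd = φ₀·(e^(−c·d₁) − e^(−c·d₂)) / (c·(d₂−d₁))
e^(−0.23×3) = 0.5016; e^(−0.23×4.1) = 0.3895
⟨φ⟩ = 0.38 × (0.5016 − 0.3895) / (0.23 × 1.1) = 0.38 × 0.4432 = 0.1684

0.168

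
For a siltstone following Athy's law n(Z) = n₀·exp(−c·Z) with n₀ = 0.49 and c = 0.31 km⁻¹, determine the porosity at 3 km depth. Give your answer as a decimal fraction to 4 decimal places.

n = n₀·exp(−c·Z) = 0.49 × exp(−0.31 × 3) = 0.49 × exp(−0.93)
  = 0.49 × 0.3946 = 0.1933

0.1933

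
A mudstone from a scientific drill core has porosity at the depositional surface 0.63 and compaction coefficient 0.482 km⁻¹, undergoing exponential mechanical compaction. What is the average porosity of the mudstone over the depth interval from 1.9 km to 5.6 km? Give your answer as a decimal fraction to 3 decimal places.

0.118

⟨n⟩ = (1/(z₂−z₁)) ∫ n₀ e^(−kz) dz = n₀·(e^(−k·z₁) − e^(−k·z₂)) / (k·(z₂−z₁))
e^(−0.482×1.9) = 0.4002; e^(−0.482×5.6) = 0.0673
⟨n⟩ = 0.63 × (0.4002 − 0.0673) / (0.482 × 3.7) = 0.63 × 0.1867 = 0.1176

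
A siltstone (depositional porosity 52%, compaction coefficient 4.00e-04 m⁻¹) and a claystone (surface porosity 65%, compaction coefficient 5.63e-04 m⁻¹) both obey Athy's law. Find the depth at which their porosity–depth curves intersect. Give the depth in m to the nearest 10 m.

1370 m

Working in km (1 km = 1000 m; β in km⁻¹ = β in m⁻¹ × 1000):
Set phi₀ₐ e^(−βₐZ) = phi₀ᵦ e^(−βᵦZ) ⇒ ln(phi₀ₐ/phi₀ᵦ) = (βₐ − βᵦ)·Z
Z = ln(0.52/0.65) / (0.4 − 0.563) = -0.2231 / -0.163 = 1.369 km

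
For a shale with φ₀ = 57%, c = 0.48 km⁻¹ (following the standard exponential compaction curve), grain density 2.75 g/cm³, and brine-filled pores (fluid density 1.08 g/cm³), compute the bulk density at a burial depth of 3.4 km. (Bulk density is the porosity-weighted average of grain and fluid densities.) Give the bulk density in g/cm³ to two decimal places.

Porosity at depth: φ = 0.57·exp(−0.48×3.4) = 0.57×0.1955 = 0.1115
Bulk density: ρ_b = (1−φ)ρ_g + φ·ρ_f = 0.8885×2.75 + 0.1115×1.08
       = 2.443 + 0.120 = 2.564 g/cm³

2.56 g/cm³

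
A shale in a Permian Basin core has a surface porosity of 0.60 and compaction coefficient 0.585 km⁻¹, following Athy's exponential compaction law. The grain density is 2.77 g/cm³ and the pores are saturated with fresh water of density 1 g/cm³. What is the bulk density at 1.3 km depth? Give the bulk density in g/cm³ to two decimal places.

2.27 g/cm³

Porosity at depth: φ = 0.6·exp(−0.585×1.3) = 0.6×0.4674 = 0.2805
Bulk density: ρ_b = (1−φ)ρ_g + φ·ρ_f = 0.7195×2.77 + 0.2805×1
       = 1.993 + 0.280 = 2.274 g/cm³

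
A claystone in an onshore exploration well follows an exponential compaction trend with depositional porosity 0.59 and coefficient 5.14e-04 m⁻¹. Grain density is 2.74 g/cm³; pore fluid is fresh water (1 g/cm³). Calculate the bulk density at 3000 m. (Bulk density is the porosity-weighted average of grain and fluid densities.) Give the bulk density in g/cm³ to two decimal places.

Working in km (1 km = 1000 m; k in km⁻¹ = k in m⁻¹ × 1000):
Porosity at depth: φ = 0.59·exp(−0.514×3) = 0.59×0.2140 = 0.1262
Bulk density: ρ_b = (1−φ)ρ_g + φ·ρ_f = 0.8738×2.74 + 0.1262×1
       = 2.394 + 0.126 = 2.520 g/cm³

2.52 g/cm³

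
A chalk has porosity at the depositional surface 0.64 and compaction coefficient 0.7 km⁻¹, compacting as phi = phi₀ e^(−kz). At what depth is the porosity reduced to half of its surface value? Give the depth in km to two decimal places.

phi/phi₀ = 1/2 ⇒ exp(−k·z) = 1/2 ⇒ z = ln(2) / k
z = 0.6931 / 0.7 = 0.990 km

0.99 km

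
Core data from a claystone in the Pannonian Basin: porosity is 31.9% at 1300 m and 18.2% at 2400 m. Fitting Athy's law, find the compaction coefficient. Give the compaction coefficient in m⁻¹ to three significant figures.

Working in km (1 km = 1000 m; β in km⁻¹ = β in m⁻¹ × 1000):
Athy: φ(Z) = φ₀ e^(−βZ) ⇒ φ₁/φ₂ = e^{β(Z₂−Z₁)} ⇒ β = ln(φ₁/φ₂)/(Z₂−Z₁)
β = ln(0.319/0.182) / (2.4 − 1.3) = ln(1.753) / 1.1 = 0.5612 / 1.1 = 0.5102 km⁻¹

0.000510 m⁻¹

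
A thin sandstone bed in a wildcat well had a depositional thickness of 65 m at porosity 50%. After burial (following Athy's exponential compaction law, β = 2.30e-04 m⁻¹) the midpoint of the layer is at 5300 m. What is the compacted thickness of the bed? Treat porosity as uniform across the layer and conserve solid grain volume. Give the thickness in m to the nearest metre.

38 m

Working in km (1 km = 1000 m; β in km⁻¹ = β in m⁻¹ × 1000):
Porosity at 5.3 km: n = 0.5·exp(−0.23×5.3) = 0.1478
Solid-volume conservation: h(1−n) = h₀(1−n₀) ⇒ h = h₀·(1−n₀)/(1−n)
h = 0.065 × (1 − 0.5)/(1 − 0.1478) = 0.065 × 0.5867 = 0.0381 km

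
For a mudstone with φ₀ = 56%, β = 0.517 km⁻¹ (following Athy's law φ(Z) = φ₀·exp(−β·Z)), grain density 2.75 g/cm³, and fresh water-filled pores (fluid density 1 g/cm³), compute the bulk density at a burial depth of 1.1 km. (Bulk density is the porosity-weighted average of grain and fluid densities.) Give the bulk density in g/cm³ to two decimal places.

2.20 g/cm³

Porosity at depth: φ = 0.56·exp(−0.517×1.1) = 0.56×0.5663 = 0.3171
Bulk density: ρ_b = (1−φ)ρ_g + φ·ρ_f = 0.6829×2.75 + 0.3171×1
       = 1.878 + 0.317 = 2.195 g/cm³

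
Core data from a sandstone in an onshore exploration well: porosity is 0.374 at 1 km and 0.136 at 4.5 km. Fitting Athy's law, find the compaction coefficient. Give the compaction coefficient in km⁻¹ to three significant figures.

0.289 km⁻¹

Athy: φ(d) = φ₀ e^(−kd) ⇒ φ₁/φ₂ = e^{k(d₂−d₁)} ⇒ k = ln(φ₁/φ₂)/(d₂−d₁)
k = ln(0.374/0.136) / (4.5 − 1) = ln(2.75) / 3.5 = 1.0116 / 3.5 = 0.289 km⁻¹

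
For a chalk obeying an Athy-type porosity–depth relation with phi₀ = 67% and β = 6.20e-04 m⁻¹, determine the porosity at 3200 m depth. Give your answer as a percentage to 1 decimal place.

Working in km (1 km = 1000 m; β in km⁻¹ = β in m⁻¹ × 1000):
phi = phi₀·exp(−β·Z) = 0.67 × exp(−0.62 × 3.2) = 0.67 × exp(−1.984)
  = 0.67 × 0.1375 = 0.0921

9.2%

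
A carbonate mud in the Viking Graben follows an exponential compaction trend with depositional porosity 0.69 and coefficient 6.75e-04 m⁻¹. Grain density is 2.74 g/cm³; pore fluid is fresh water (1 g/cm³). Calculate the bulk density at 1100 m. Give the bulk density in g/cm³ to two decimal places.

2.17 g/cm³

Working in km (1 km = 1000 m; k in km⁻¹ = k in m⁻¹ × 1000):
Porosity at depth: phi = 0.69·exp(−0.675×1.1) = 0.69×0.4759 = 0.3284
Bulk density: ρ_b = (1−phi)ρ_g + phi·ρ_f = 0.6716×2.74 + 0.3284×1
       = 1.840 + 0.328 = 2.169 g/cm³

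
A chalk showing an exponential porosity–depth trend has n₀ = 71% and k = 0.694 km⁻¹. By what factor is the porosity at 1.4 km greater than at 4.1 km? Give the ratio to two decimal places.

n(Z₁)/n(Z₂) = e^(−k·Z₁)/e^(−k·Z₂) = e^{k(Z₂−Z₁)}
= exp(0.694 × 2.7) = exp(1.874) = 6.5130

6.51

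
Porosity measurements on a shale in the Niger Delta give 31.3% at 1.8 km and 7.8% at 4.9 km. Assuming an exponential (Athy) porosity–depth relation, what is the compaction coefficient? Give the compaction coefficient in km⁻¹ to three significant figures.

Athy: phi(Z) = phi₀ e^(−kZ) ⇒ phi₁/phi₂ = e^{k(Z₂−Z₁)} ⇒ k = ln(phi₁/phi₂)/(Z₂−Z₁)
k = ln(0.313/0.078) / (4.9 − 1.8) = ln(4.013) / 3.1 = 1.3895 / 3.1 = 0.4482 km⁻¹

0.448 km⁻¹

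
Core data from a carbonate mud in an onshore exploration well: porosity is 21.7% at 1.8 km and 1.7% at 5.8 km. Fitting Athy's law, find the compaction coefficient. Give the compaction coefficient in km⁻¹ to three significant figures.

Athy: n(z) = n₀ e^(−cz) ⇒ n₁/n₂ = e^{c(z₂−z₁)} ⇒ c = ln(n₁/n₂)/(z₂−z₁)
c = ln(0.217/0.017) / (5.8 − 1.8) = ln(12.76) / 4 = 2.5467 / 4 = 0.6367 km⁻¹

0.637 km⁻¹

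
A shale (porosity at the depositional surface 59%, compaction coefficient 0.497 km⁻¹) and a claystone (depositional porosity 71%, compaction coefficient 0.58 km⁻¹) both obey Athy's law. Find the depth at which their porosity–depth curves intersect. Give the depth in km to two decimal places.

Set n₀ₐ e^(−cₐz) = n₀ᵦ e^(−cᵦz) ⇒ ln(n₀ₐ/n₀ᵦ) = (cₐ − cᵦ)·z
z = ln(0.59/0.71) / (0.497 − 0.58) = -0.1851 / -0.083 = 2.231 km

2.23 km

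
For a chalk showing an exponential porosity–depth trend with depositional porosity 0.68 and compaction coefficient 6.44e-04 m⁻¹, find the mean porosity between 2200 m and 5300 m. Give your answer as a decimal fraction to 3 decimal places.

0.071

Working in km (1 km = 1000 m; k in km⁻¹ = k in m⁻¹ × 1000):
⟨phi⟩ = (1/(z₂−z₁)) ∫ phi₀ e^(−kz) dz = phi₀·(e^(−k·z₁) − e^(−k·z₂)) / (k·(z₂−z₁))
e^(−0.644×2.2) = 0.2425; e^(−0.644×5.3) = 0.0329
⟨phi⟩ = 0.68 × (0.2425 − 0.0329) / (0.644 × 3.1) = 0.68 × 0.1050 = 0.0714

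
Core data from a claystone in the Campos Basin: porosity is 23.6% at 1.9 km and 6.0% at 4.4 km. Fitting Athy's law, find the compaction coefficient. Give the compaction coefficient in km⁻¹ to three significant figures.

0.548 km⁻¹

Athy: n(z) = n₀ e^(−kz) ⇒ n₁/n₂ = e^{k(z₂−z₁)} ⇒ k = ln(n₁/n₂)/(z₂−z₁)
k = ln(0.236/0.06) / (4.4 − 1.9) = ln(3.933) / 2.5 = 1.3695 / 2.5 = 0.5478 km⁻¹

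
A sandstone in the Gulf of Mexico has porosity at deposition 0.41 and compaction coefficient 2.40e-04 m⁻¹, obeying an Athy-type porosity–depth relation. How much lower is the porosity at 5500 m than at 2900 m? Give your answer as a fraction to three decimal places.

0.095

Working in km (1 km = 1000 m; c in km⁻¹ = c in m⁻¹ × 1000):
φ(2.9) = 0.41·e^(−0.24×2.9) = 0.2044
φ(5.5) = 0.41·e^(−0.24×5.5) = 0.1095
Δφ = 0.2044 − 0.1095 = 0.0949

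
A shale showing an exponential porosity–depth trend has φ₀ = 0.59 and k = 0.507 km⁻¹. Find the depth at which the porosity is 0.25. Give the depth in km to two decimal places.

Invert Athy's law: z = ln(φ₀/φ) / k
z = ln(0.59/0.25) / 0.507 = ln(2.36) / 0.507 = 0.8587 / 0.507 = 1.694 km

1.69 km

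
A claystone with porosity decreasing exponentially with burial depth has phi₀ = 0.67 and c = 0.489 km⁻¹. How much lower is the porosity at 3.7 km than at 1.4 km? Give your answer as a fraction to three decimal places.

0.228

phi(1.4) = 0.67·e^(−0.489×1.4) = 0.3379
phi(3.7) = 0.67·e^(−0.489×3.7) = 0.1097
Δphi = 0.3379 − 0.1097 = 0.2282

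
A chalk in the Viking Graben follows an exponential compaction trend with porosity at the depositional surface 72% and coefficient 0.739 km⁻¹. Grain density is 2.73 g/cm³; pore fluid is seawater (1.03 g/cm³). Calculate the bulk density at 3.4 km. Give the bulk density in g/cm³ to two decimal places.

2.63 g/cm³

Porosity at depth: n = 0.72·exp(−0.739×3.4) = 0.72×0.0811 = 0.0584
Bulk density: ρ_b = (1−n)ρ_g + n·ρ_f = 0.9416×2.73 + 0.0584×1.03
       = 2.571 + 0.060 = 2.631 g/cm³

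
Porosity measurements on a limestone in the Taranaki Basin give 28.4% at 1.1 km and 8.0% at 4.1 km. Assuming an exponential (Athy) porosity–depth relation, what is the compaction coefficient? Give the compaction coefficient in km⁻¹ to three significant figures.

0.422 km⁻¹

Athy: φ(d) = φ₀ e^(−kd) ⇒ φ₁/φ₂ = e^{k(d₂−d₁)} ⇒ k = ln(φ₁/φ₂)/(d₂−d₁)
k = ln(0.284/0.08) / (4.1 − 1.1) = ln(3.55) / 3 = 1.2669 / 3 = 0.4223 km⁻¹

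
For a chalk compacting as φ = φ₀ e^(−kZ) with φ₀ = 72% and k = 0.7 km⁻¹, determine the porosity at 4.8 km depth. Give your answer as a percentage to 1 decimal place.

2.5%

φ = φ₀·exp(−k·Z) = 0.72 × exp(−0.7 × 4.8) = 0.72 × exp(−3.36)
  = 0.72 × 0.0347 = 0.0250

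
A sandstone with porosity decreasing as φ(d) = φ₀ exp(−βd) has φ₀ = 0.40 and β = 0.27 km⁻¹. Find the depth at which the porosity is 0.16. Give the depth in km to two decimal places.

Invert Athy's law: d = ln(φ₀/φ) / β
d = ln(0.4/0.16) / 0.27 = ln(2.5) / 0.27 = 0.9163 / 0.27 = 3.394 km

3.39 km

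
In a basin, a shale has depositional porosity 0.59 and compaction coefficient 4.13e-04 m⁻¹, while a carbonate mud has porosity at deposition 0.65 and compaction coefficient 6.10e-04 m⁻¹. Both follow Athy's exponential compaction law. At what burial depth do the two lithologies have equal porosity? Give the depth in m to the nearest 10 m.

Working in km (1 km = 1000 m; β in km⁻¹ = β in m⁻¹ × 1000):
Set phi₀ₐ e^(−βₐz) = phi₀ᵦ e^(−βᵦz) ⇒ ln(phi₀ₐ/phi₀ᵦ) = (βₐ − βᵦ)·z
z = ln(0.59/0.65) / (0.413 − 0.61) = -0.0968 / -0.197 = 0.492 km

490 m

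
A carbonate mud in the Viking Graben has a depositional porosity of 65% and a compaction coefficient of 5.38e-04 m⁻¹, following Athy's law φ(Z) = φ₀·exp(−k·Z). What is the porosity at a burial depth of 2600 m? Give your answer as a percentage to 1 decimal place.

16.0%

Working in km (1 km = 1000 m; k in km⁻¹ = k in m⁻¹ × 1000):
φ = φ₀·exp(−k·Z) = 0.65 × exp(−0.538 × 2.6) = 0.65 × exp(−1.399)
  = 0.65 × 0.2469 = 0.1605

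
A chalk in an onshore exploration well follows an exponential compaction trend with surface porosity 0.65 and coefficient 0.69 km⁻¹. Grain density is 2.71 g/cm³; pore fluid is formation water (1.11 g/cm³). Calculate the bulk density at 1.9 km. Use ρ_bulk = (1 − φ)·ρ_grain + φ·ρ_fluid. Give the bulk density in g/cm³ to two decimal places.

Porosity at depth: phi = 0.65·exp(−0.69×1.9) = 0.65×0.2696 = 0.1752
Bulk density: ρ_b = (1−phi)ρ_g + phi·ρ_f = 0.8248×2.71 + 0.1752×1.11
       = 2.235 + 0.194 = 2.430 g/cm³

2.43 g/cm³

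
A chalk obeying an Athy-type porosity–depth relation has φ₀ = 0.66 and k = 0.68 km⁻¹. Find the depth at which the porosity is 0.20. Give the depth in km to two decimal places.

1.76 km

Invert Athy's law: z = ln(φ₀/φ) / k
z = ln(0.66/0.2) / 0.68 = ln(3.3) / 0.68 = 1.1939 / 0.68 = 1.756 km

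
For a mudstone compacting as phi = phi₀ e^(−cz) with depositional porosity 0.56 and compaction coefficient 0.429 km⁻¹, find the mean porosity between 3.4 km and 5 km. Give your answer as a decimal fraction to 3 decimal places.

⟨phi⟩ = (1/(z₂−z₁)) ∫ phi₀ e^(−cz) dz = phi₀·(e^(−c·z₁) − e^(−c·z₂)) / (c·(z₂−z₁))
e^(−0.429×3.4) = 0.2326; e^(−0.429×5) = 0.1171
⟨phi⟩ = 0.56 × (0.2326 − 0.1171) / (0.429 × 1.6) = 0.56 × 0.1683 = 0.0942

0.094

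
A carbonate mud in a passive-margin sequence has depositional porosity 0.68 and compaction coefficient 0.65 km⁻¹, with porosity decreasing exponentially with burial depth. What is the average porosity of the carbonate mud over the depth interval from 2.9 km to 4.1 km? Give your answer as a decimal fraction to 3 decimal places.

⟨n⟩ = (1/(Z₂−Z₁)) ∫ n₀ e^(−βZ) dZ = n₀·(e^(−β·Z₁) − e^(−β·Z₂)) / (β·(Z₂−Z₁))
e^(−0.65×2.9) = 0.1518; e^(−0.65×4.1) = 0.0696
⟨n⟩ = 0.68 × (0.1518 − 0.0696) / (0.65 × 1.2) = 0.68 × 0.1054 = 0.0717

0.072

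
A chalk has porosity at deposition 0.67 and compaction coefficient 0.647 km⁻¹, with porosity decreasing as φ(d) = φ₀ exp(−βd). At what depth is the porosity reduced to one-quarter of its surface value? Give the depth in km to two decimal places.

φ/φ₀ = 1/4 ⇒ exp(−β·d) = 1/4 ⇒ d = ln(4) / β
d = 1.3863 / 0.647 = 2.143 km

2.14 km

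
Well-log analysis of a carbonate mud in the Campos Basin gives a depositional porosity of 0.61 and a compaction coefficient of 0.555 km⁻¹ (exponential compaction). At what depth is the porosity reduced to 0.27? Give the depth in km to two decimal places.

Invert Athy's law: z = ln(phi₀/phi) / β
z = ln(0.61/0.27) / 0.555 = ln(2.259) / 0.555 = 0.8150 / 0.555 = 1.469 km

1.47 km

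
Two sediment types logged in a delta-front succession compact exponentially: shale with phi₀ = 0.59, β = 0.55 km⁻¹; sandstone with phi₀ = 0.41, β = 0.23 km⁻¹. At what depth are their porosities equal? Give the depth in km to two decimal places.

1.14 km

Set phi₀ₐ e^(−βₐd) = phi₀ᵦ e^(−βᵦd) ⇒ ln(phi₀ₐ/phi₀ᵦ) = (βₐ − βᵦ)·d
d = ln(0.59/0.41) / (0.55 − 0.23) = 0.3640 / 0.32 = 1.137 km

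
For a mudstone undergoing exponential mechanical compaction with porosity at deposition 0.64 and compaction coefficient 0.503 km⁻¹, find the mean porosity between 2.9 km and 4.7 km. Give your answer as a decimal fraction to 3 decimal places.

0.098

⟨n⟩ = (1/(d₂−d₁)) ∫ n₀ e^(−cd) dd = n₀·(e^(−c·d₁) − e^(−c·d₂)) / (c·(d₂−d₁))
e^(−0.503×2.9) = 0.2325; e^(−0.503×4.7) = 0.0940
⟨n⟩ = 0.64 × (0.2325 − 0.0940) / (0.503 × 1.8) = 0.64 × 0.1530 = 0.0979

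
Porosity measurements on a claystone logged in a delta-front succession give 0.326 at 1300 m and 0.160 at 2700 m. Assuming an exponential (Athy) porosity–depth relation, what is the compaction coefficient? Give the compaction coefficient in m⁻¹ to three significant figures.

Working in km (1 km = 1000 m; k in km⁻¹ = k in m⁻¹ × 1000):
Athy: φ(z) = φ₀ e^(−kz) ⇒ φ₁/φ₂ = e^{k(z₂−z₁)} ⇒ k = ln(φ₁/φ₂)/(z₂−z₁)
k = ln(0.326/0.16) / (2.7 − 1.3) = ln(2.038) / 1.4 = 0.7117 / 1.4 = 0.5084 km⁻¹

0.000508 m⁻¹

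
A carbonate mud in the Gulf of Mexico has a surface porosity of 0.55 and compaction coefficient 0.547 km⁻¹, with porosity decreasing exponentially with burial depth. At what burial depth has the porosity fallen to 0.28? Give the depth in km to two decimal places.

1.23 km

Invert Athy's law: d = ln(n₀/n) / β
d = ln(0.55/0.28) / 0.547 = ln(1.964) / 0.547 = 0.6751 / 0.547 = 1.234 km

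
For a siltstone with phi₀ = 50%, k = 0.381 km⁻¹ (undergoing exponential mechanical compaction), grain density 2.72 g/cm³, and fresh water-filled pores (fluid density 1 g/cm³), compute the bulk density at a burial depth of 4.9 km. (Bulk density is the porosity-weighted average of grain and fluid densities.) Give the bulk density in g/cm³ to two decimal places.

2.59 g/cm³

Porosity at depth: phi = 0.5·exp(−0.381×4.9) = 0.5×0.1546 = 0.0773
Bulk density: ρ_b = (1−phi)ρ_g + phi·ρ_f = 0.9227×2.72 + 0.0773×1
       = 2.510 + 0.077 = 2.587 g/cm³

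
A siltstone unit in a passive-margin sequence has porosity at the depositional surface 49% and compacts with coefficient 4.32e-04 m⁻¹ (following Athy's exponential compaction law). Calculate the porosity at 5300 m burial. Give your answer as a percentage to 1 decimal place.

5.0%

Working in km (1 km = 1000 m; k in km⁻¹ = k in m⁻¹ × 1000):
φ = φ₀·exp(−k·d) = 0.49 × exp(−0.432 × 5.3) = 0.49 × exp(−2.29)
  = 0.49 × 0.1013 = 0.0496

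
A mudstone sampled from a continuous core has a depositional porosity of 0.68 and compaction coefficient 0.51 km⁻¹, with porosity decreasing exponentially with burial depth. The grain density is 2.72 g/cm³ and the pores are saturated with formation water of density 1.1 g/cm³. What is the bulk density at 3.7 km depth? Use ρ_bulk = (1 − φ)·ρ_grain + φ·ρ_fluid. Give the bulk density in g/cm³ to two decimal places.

Porosity at depth: n = 0.68·exp(−0.51×3.7) = 0.68×0.1515 = 0.1030
Bulk density: ρ_b = (1−n)ρ_g + n·ρ_f = 0.8970×2.72 + 0.1030×1.1
       = 2.440 + 0.113 = 2.553 g/cm³

2.55 g/cm³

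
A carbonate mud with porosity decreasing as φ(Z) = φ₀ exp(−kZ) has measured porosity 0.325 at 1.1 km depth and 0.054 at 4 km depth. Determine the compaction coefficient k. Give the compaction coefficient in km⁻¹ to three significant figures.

0.619 km⁻¹

Athy: φ(Z) = φ₀ e^(−kZ) ⇒ φ₁/φ₂ = e^{k(Z₂−Z₁)} ⇒ k = ln(φ₁/φ₂)/(Z₂−Z₁)
k = ln(0.325/0.054) / (4 − 1.1) = ln(6.019) / 2.9 = 1.7948 / 2.9 = 0.6189 km⁻¹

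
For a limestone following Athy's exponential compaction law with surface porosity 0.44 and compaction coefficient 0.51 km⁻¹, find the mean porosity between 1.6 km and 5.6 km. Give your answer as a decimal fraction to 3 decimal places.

⟨phi⟩ = (1/(z₂−z₁)) ∫ phi₀ e^(−kz) dz = phi₀·(e^(−k·z₁) − e^(−k·z₂)) / (k·(z₂−z₁))
e^(−0.51×1.6) = 0.4422; e^(−0.51×5.6) = 0.0575
⟨phi⟩ = 0.44 × (0.4422 − 0.0575) / (0.51 × 4) = 0.44 × 0.1886 = 0.0830

0.083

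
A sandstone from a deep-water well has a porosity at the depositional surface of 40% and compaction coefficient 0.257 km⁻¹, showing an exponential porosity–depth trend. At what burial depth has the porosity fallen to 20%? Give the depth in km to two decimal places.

2.70 km

Invert Athy's law: d = ln(n₀/n) / c
d = ln(0.4/0.2) / 0.257 = ln(2) / 0.257 = 0.6931 / 0.257 = 2.697 km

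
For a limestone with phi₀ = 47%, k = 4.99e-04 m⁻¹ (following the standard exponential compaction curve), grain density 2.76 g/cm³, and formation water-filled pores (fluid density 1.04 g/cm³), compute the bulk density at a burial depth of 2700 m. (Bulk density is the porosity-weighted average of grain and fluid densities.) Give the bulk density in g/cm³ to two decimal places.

2.55 g/cm³

Working in km (1 km = 1000 m; k in km⁻¹ = k in m⁻¹ × 1000):
Porosity at depth: phi = 0.47·exp(−0.499×2.7) = 0.47×0.2599 = 0.1222
Bulk density: ρ_b = (1−phi)ρ_g + phi·ρ_f = 0.8778×2.76 + 0.1222×1.04
       = 2.423 + 0.127 = 2.550 g/cm³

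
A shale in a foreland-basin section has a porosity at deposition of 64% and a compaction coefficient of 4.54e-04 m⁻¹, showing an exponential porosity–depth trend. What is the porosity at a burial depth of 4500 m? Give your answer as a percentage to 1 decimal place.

Working in km (1 km = 1000 m; c in km⁻¹ = c in m⁻¹ × 1000):
phi = phi₀·exp(−c·z) = 0.64 × exp(−0.454 × 4.5) = 0.64 × exp(−2.043)
  = 0.64 × 0.1296 = 0.0830

8.3%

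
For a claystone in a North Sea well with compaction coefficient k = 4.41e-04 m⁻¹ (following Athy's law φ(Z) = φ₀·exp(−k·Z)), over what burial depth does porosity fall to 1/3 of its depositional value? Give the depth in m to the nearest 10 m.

2490 m

Working in km (1 km = 1000 m; k in km⁻¹ = k in m⁻¹ × 1000):
φ/φ₀ = 1/3 ⇒ exp(−k·Z) = 1/3 ⇒ Z = ln(3) / k
Z = 1.0986 / 0.441 = 2.491 km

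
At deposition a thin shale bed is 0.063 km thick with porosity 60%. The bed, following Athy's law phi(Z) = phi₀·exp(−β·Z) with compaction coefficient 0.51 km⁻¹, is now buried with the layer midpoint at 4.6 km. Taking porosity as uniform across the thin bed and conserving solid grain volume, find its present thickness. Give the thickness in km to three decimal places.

Porosity at 4.6 km: phi = 0.6·exp(−0.51×4.6) = 0.0575
Solid-volume conservation: h(1−phi) = h₀(1−phi₀) ⇒ h = h₀·(1−phi₀)/(1−phi)
h = 0.063 × (1 − 0.6)/(1 − 0.0575) = 0.063 × 0.4244 = 0.0267 km

0.027 km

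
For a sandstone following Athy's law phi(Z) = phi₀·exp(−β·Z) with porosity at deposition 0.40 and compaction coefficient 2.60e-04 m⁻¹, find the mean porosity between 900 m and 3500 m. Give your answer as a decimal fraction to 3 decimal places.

Working in km (1 km = 1000 m; β in km⁻¹ = β in m⁻¹ × 1000):
⟨phi⟩ = (1/(Z₂−Z₁)) ∫ phi₀ e^(−βZ) dZ = phi₀·(e^(−β·Z₁) − e^(−β·Z₂)) / (β·(Z₂−Z₁))
e^(−0.26×0.9) = 0.7914; e^(−0.26×3.5) = 0.4025
⟨phi⟩ = 0.4 × (0.7914 − 0.4025) / (0.26 × 2.6) = 0.4 × 0.5752 = 0.2301

0.230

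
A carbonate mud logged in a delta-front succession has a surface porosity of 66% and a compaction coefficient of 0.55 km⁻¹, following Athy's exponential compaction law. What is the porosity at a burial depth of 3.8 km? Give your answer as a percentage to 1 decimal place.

phi = phi₀·exp(−k·d) = 0.66 × exp(−0.55 × 3.8) = 0.66 × exp(−2.09)
  = 0.66 × 0.1237 = 0.0816

8.2%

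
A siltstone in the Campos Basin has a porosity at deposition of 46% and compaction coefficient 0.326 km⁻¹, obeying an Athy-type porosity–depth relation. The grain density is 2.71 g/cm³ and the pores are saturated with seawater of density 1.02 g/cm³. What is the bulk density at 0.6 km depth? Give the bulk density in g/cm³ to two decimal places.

Porosity at depth: φ = 0.46·exp(−0.326×0.6) = 0.46×0.8223 = 0.3783
Bulk density: ρ_b = (1−φ)ρ_g + φ·ρ_f = 0.6217×2.71 + 0.3783×1.02
       = 1.685 + 0.386 = 2.071 g/cm³

2.07 g/cm³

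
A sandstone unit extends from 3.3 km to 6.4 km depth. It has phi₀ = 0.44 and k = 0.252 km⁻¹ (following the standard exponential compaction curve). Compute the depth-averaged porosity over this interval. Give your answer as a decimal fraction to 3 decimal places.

0.133

⟨phi⟩ = (1/(z₂−z₁)) ∫ phi₀ e^(−kz) dz = phi₀·(e^(−k·z₁) − e^(−k·z₂)) / (k·(z₂−z₁))
e^(−0.252×3.3) = 0.4354; e^(−0.252×6.4) = 0.1993
⟨phi⟩ = 0.44 × (0.4354 − 0.1993) / (0.252 × 3.1) = 0.44 × 0.3021 = 0.1329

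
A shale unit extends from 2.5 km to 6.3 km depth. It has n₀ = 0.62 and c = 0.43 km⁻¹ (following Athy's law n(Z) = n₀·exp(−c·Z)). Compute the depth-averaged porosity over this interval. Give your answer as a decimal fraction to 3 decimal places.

⟨n⟩ = (1/(Z₂−Z₁)) ∫ n₀ e^(−cZ) dZ = n₀·(e^(−c·Z₁) − e^(−c·Z₂)) / (c·(Z₂−Z₁))
e^(−0.43×2.5) = 0.3413; e^(−0.43×6.3) = 0.0666
⟨n⟩ = 0.62 × (0.3413 − 0.0666) / (0.43 × 3.8) = 0.62 × 0.1681 = 0.1042

0.104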